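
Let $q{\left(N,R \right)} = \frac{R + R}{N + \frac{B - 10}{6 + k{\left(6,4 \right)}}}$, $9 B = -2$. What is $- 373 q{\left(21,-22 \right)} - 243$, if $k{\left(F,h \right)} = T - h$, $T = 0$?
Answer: $\frac{10269}{13} \approx 789.92$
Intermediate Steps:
$B = - \frac{2}{9}$ ($B = \frac{1}{9} \left(-2\right) = - \frac{2}{9} \approx -0.22222$)
$k{\left(F,h \right)} = - h$ ($k{\left(F,h \right)} = 0 - h = - h$)
$q{\left(N,R \right)} = \frac{2 R}{- \frac{46}{9} + N}$ ($q{\left(N,R \right)} = \frac{R + R}{N + \frac{- \frac{2}{9} - 10}{6 - 4}} = \frac{2 R}{N - \frac{92}{9 \left(6 - 4\right)}} = \frac{2 R}{N - \frac{92}{9 \cdot 2}} = \frac{2 R}{N - \frac{46}{9}} = \frac{2 R}{- \frac{46}{9} + N}$)
$- 373 q{\left(21,-22 \right)} - 243 = - 373 \cdot 18 \left(-22\right) \frac{1}{-46 + 9 \cdot 21} - 243 = - 373 \cdot 18 \left(-22\right) \frac{1}{-46 + 189} - 243 = - 373 \cdot 18 \left(-22\right) \frac{1}{143} - 243 = \left(-373\right) \left(- \frac{36}{13}\right) - 243 = \frac{13428}{13} - 243 = \frac{10269}{13}$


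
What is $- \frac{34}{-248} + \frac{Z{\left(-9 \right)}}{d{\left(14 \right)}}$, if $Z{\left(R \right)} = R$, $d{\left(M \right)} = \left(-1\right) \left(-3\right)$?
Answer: $- \frac{355}{124} \approx -2.8629$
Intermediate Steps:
$d{\left(M \right)} = 3$
$- \frac{34}{-248} + \frac{Z{\left(-9 \right)}}{d{\left(14 \right)}} = - \frac{34}{-248} - \frac{9}{3} = \left(-34\right) \left(- \frac{1}{248}\right) - 3 = \frac{17}{124} - 3 = - \frac{355}{124}$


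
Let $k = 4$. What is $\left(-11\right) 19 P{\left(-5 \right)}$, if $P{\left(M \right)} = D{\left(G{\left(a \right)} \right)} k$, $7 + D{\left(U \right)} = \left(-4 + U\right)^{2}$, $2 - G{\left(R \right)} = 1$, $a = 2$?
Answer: $-1672$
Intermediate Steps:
$G{\left(R \right)} = 1$ ($G{\left(R \right)} = 2 - 1 = 1$)
$D{\left(U \right)} = -7 + \left(-4 + U\right)^{2}$
$P{\left(M \right)} = 8$ ($P{\left(M \right)} = \left(-7 + \left(-4 + 1\right)^{2}\right) 4 = \left(-7 + \left(-3\right)^{2}\right) 4 = \left(-7 + 9\right) 4 = 2 \cdot 4 = 8$)
$\left(-11\right) 19 P{\left(-5 \right)} = \left(-11\right) 19 \cdot 8 = \left(-209\right) 8 = -1672$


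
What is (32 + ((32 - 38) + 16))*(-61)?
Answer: -2562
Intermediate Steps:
(32 + ((32 - 38) + 16))*(-61) = (32 + (-6 + 16))*(-61) = (32 + 10)*(-61) = 42*(-61) = -2562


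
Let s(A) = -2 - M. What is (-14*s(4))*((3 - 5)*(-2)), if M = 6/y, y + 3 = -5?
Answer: 70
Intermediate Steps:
y = -8 (y = -3 - 5 = -8)
M = -¾ (M = 6/(-8) = 6*(-⅛) = -¾ ≈ -0.75000)
s(A) = -5/4 (s(A) = -2 - 1*(-¾) = -2 + ¾ = -5/4)
(-14*s(4))*((3 - 5)*(-2)) = (-14*(-5/4))*((3 - 5)*(-2)) = 35*(-2*(-2))/2 = (35/2)*4 = 70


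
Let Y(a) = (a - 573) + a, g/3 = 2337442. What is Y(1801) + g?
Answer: 7015355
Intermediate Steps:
g = 7012326 (g = 3*2337442 = 7012326)
Y(a) = -573 + 2*a (Y(a) = (-573 + a) + a = -573 + 2*a)
Y(1801) + g = (-573 + 2*1801) + 7012326 = (-573 + 3602) + 7012326 = 3029 + 7012326 = 7015355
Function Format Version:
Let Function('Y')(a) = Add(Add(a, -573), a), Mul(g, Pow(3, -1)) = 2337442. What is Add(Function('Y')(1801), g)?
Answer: 7015355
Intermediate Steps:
g = 7012326 (g = Mul(3, 2337442) = 7012326)
Function('Y')(a) = Add(-573, Mul(2, a)) (Function('Y')(a) = Add(Add(-573, a), a) = Add(-573, Mul(2, a)))
Add(Function('Y')(1801), g) = Add(Add(-573, Mul(2, 1801)), 7012326) = Add(Add(-573, 3602), 7012326) = Add(3029, 7012326) = 7015355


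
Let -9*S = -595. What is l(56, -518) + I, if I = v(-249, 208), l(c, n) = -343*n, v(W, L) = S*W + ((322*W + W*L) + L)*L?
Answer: -81735851/3 ≈ -2.7245e+7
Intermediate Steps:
S = 595/9 (S = -⅑*(-595) = 595/9 ≈ 66.111)
v(W, L) = 595*W/9 + L*(L + 322*W + L*W) (v(W, L) = 595*W/9 + ((322*W + W*L) + L)*L = 595*W/9 + ((322*W + L*W) + L)*L = 595*W/9 + (L + 322*W + L*W)*L = 595*W/9 + L*(L + 322*W + L*W))
I = -82268873/3 (I = 208² + (595/9)*(-249) - 249*208² + 322*208*(-249) = 43264 - 49385/3 - 249*43264 - 16677024 = 43264 - 49385/3 - 10772736 - 16677024 = -82268873/3 ≈ -2.7423e+7)
l(56, -518) + I = -343*(-518) - 82268873/3 = 177674 - 82268873/3 = -81735851/3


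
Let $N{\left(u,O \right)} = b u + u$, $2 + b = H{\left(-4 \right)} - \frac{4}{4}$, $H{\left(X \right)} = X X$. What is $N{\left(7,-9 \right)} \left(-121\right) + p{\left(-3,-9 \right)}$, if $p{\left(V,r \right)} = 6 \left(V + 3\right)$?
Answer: $-11858$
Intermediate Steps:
$H{\left(X \right)} = X^{2}$
$b = 13$ ($b = -2 + \left(\left(-4\right)^{2} - \frac{4}{4}\right) = -2 + \left(16 - 1\right) = -2 + 15 = 13$)
$p{\left(V,r \right)} = 18 + 6 V$ ($p{\left(V,r \right)} = 6 \left(3 + V\right) = 18 + 6 V$)
$N{\left(u,O \right)} = 14 u$ ($N{\left(u,O \right)} = 13 u + u = 14 u$)
$N{\left(7,-9 \right)} \left(-121\right) + p{\left(-3,-9 \right)} = 14 \cdot 7 \left(-121\right) + \left(18 + 6 \left(-3\right)\right) = 98 \left(-121\right) + \left(18 - 18\right) = -11858 + 0 = -11858$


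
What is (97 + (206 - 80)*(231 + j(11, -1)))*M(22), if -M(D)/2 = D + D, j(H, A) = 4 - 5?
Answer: -2558776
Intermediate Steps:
j(H, A) = -1
M(D) = -4*D (M(D) = -2*(D + D) = -4*D)
(97 + (206 - 80)*(231 + j(11, -1)))*M(22) = (97 + (206 - 80)*(231 - 1))*(-4*22) = (97 + 126*230)*(-88) = (97 + 28980)*(-88) = 29077*(-88) = -2558776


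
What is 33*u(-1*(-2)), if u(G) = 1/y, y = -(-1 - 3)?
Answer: 33/4 ≈ 8.2500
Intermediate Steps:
y = 4 (y = -1*(-4) = 4)
u(G) = 1/4
33*u(-1*(-2)) = 33*(1/4) = 33/4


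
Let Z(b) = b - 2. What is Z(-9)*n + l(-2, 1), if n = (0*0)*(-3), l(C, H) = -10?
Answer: -10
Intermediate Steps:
Z(b) = -2 + b
n = 0 (n = 0*(-3) = 0)
Z(-9)*n + l(-2, 1) = (-2 - 9)*0 - 10 = -11*0 - 10 = 0 - 10 = -10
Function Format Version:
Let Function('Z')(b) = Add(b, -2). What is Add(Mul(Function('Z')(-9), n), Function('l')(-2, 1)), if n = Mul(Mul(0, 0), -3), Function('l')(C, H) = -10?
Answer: -10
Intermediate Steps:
Function('Z')(b) = Add(-2, b)
n = 0 (n = Mul(0, -3) = 0)
Add(Mul(Function('Z')(-9), n), Function('l')(-2, 1)) = Add(Mul(Add(-2, -9), 0), -10) = Add(Mul(-11, 0), -10) = Add(0, -10) = -10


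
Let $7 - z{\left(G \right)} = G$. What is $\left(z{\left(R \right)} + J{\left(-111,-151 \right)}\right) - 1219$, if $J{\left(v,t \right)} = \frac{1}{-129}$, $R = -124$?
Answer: $- \frac{140353}{129} \approx -1088.0$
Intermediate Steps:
$J{\left(v,t \right)} = - \frac{1}{129}$
$z{\left(G \right)} = 7 - G$
$\left(z{\left(R \right)} + J{\left(-111,-151 \right)}\right) - 1219 = \left(\left(7 - -124\right) - \frac{1}{129}\right) - 1219 = \left(\left(7 + 124\right) - \frac{1}{129}\right) - 1219 = \left(131 - \frac{1}{129}\right) - 1219 = \frac{16898}{129} - 1219 = - \frac{140353}{129}$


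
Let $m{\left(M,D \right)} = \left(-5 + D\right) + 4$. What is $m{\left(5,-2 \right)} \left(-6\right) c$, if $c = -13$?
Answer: $-234$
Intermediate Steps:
$m{\left(M,D \right)} = -1 + D$
$m{\left(5,-2 \right)} \left(-6\right) c = \left(-1 - 2\right) \left(-6\right) \left(-13\right) = \left(-3\right) \left(-6\right) \left(-13\right) = 18 \left(-13\right) = -234$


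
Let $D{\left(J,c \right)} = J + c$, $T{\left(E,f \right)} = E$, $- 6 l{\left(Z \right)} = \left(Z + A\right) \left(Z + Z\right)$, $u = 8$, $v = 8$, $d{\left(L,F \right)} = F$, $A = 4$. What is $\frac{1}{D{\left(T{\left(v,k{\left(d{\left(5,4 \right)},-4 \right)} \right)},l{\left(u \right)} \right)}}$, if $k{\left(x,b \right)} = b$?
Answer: $- \frac{1}{24} \approx -0.041667$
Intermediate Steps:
$l{\left(Z \right)} = - \frac{Z \left(4 + Z\right)}{3}$ ($l{\left(Z \right)} = - \frac{\left(Z + 4\right) \left(Z + Z\right)}{6} = - \frac{\left(4 + Z\right) 2 Z}{6} = - \frac{2 Z \left(4 + Z\right)}{6} = - \frac{Z \left(4 + Z\right)}{3}$)
$\frac{1}{D{\left(T{\left(v,k{\left(d{\left(5,4 \right)},-4 \right)} \right)},l{\left(u \right)} \right)}} = \frac{1}{8 - \frac{8 \left(4 + 8\right)}{3}} = \frac{1}{8 - \frac{8}{3} \cdot 12} = \frac{1}{8 - 32} = \frac{1}{-24} = - \frac{1}{24}$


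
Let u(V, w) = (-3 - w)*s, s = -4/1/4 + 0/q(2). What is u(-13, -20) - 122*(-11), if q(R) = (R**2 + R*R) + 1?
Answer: 1325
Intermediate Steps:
q(R) = 1 + 2*R**2 (q(R) = (R**2 + R**2) + 1 = 2*R**2 + 1 = 1 + 2*R**2)
s = -1 (s = -4/1/4 + 0/(1 + 2*2**2) = -4*1*(1/4) + 0/(1 + 2*4) = -4*1/4 + 0/(1 + 8) = -1 + 0/9 = -1 + 0*(1/9) = -1 + 0 = -1)
u(V, w) = 3 + w (u(V, w) = (-3 - w)*(-1) = 3 + w)
u(-13, -20) - 122*(-11) = (3 - 20) - 122*(-11) = -17 + 1342 = 1325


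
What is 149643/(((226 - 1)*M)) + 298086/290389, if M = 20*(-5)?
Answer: -4083082903/725972500 ≈ -5.6243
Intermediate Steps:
M = -100
149643/(((226 - 1)*M)) + 298086/290389 = 149643/(((226 - 1)*(-100))) + 298086/290389 = 149643/((225*(-100))) + 298086*(1/290389) = 149643/(-22500) + 298086/290389 = 149643*(-1/22500) + 298086/290389 = -16627/2500 + 298086/290389 = -4083082903/725972500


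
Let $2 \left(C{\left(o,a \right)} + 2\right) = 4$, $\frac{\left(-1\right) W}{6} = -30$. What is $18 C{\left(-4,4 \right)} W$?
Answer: $0$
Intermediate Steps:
$W = 180$ ($W = \left(-6\right) \left(-30\right) = 180$)
$C{\left(o,a \right)} = 0$ ($C{\left(o,a \right)} = -2 + \frac{1}{2} \cdot 4 = -2 + 2 = 0$)
$18 C{\left(-4,4 \right)} W = 18 \cdot 0 \cdot 180 = 0 \cdot 180 = 0$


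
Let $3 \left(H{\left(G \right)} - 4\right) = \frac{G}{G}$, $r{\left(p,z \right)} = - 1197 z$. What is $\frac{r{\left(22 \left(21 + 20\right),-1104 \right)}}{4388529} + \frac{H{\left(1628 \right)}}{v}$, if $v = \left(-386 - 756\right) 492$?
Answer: $\frac{742477516673}{2465756458056} \approx 0.30112$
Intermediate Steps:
$v = -561864$ ($v = \left(-1142\right) 492 = -561864$)
$H{\left(G \right)} = \frac{13}{3}$ ($H{\left(G \right)} = 4 + \frac{G \frac{1}{G}}{3} = 4 + \frac{1}{3} \cdot 1 = 4 + \frac{1}{3} = \frac{13}{3}$)
$\frac{r{\left(22 \left(21 + 20\right),-1104 \right)}}{4388529} + \frac{H{\left(1628 \right)}}{v} = \frac{\left(-1197\right) \left(-1104\right)}{4388529} + \frac{13}{3 \left(-561864\right)} = 1321488 \cdot \frac{1}{4388529} + \frac{13}{3} \left(- \frac{1}{561864}\right) = \frac{440496}{1462843} - \frac{13}{1685592} = \frac{742477516673}{2465756458056}$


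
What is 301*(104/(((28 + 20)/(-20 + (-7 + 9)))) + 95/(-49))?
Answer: -86258/7 ≈ -12323.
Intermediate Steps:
301*(104/(((28 + 20)/(-20 + (-7 + 9)))) + 95/(-49)) = 301*(104/((48/(-20 + 2))) + 95*(-1/49)) = 301*(104/((48/(-18))) - 95/49) = 301*(104/((48*(-1/18))) - 95/49) = 301*(104/(-8/3) - 95/49) = 301*(104*(-3/8) - 95/49) = 301*(-39 - 95/49) = 301*(-2006/49) = -86258/7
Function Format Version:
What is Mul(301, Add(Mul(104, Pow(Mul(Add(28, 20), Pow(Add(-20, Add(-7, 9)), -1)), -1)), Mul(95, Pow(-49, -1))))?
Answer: Rational(-86258, 7) ≈ -12323.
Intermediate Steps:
Mul(301, Add(Mul(104, Pow(Mul(Add(28, 20), Pow(Add(-20, Add(-7, 9)), -1)), -1)), Mul(95, Pow(-49, -1)))) = Mul(301, Add(Mul(104, Pow(Mul(48, Pow(Add(-20, 2), -1)), -1)), Mul(95, Rational(-1, 49)))) = Mul(301, Add(Mul(104, Pow(Mul(48, Pow(-18, -1)), -1)), Rational(-95, 49))) = Mul(301, Add(Mul(104, Pow(Mul(48, Rational(-1, 18)), -1)), Rational(-95, 49))) = Mul(301, Add(Mul(104, Pow(Rational(-8, 3), -1)), Rational(-95, 49))) = Mul(301, Add(Mul(104, Rational(-3, 8)), Rational(-95, 49))) = Mul(301, Add(-39, Rational(-95, 49))) = Mul(301, Rational(-2006, 49)) = Rational(-86258, 7)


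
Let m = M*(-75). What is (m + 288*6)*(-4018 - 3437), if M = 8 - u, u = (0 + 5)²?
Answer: -22387365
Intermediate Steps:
u = 25 (u = 5² = 25)
M = -17 (M = 8 - 1*25 = 8 - 25 = -17)
m = 1275 (m = -17*(-75) = 1275)
(m + 288*6)*(-4018 - 3437) = (1275 + 288*6)*(-4018 - 3437) = (1275 + 1728)*(-7455) = 3003*(-7455) = -22387365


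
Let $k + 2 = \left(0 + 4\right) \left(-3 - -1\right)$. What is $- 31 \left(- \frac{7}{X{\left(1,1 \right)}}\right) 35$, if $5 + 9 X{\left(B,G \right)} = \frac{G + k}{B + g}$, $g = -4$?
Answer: $- \frac{68355}{2} \approx -34178.0$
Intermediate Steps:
$k = -10$ ($k = -2 + \left(0 + 4\right) \left(-3 - -1\right) = -2 + 4 \left(-3 + 1\right) = -2 + 4 \left(-2\right) = -2 - 8 = -10$)
$X{\left(B,G \right)} = - \frac{5}{9} + \frac{-10 + G}{9 \left(-4 + B\right)}$ ($X{\left(B,G \right)} = - \frac{5}{9} + \frac{\left(G - 10\right) \frac{1}{B - 4}}{9} = - \frac{5}{9} + \frac{\left(-10 + G\right) \frac{1}{-4 + B}}{9} = - \frac{5}{9} + \frac{\frac{1}{-4 + B} \left(-10 + G\right)}{9} = - \frac{5}{9} + \frac{-10 + G}{9 \left(-4 + B\right)}$)
$- 31 \left(- \frac{7}{X{\left(1,1 \right)}}\right) 35 = - 31 \left(- \frac{7}{\frac{1}{9} \frac{1}{-4 + 1} \left(10 + 1 - 5\right)}\right) 35 = - 31 \left(- \frac{7}{\frac{1}{9} \frac{1}{-3} \left(10 + 1 - 5\right)}\right) 35 = - 31 \left(- \frac{7}{\frac{1}{9} \left(- \frac{1}{3}\right) 6}\right) 35 = - 31 \left(- \frac{7}{- \frac{2}{9}}\right) 35 = - 31 \left(\left(-7\right) \left(- \frac{9}{2}\right)\right) 35 = \left(-31\right) \frac{63}{2} \cdot 35 = \left(- \frac{1953}{2}\right) 35 = - \frac{68355}{2}$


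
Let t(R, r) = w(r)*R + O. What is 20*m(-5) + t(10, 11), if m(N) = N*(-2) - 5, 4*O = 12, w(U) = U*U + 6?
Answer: 1373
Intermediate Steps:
w(U) = 6 + U² (w(U) = U² + 6 = 6 + U²)
O = 3 (O = (¼)*12 = 3)
t(R, r) = 3 + R*(6 + r²) (t(R, r) = (6 + r²)*R + 3 = R*(6 + r²) + 3 = 3 + R*(6 + r²))
m(N) = -5 - 2*N (m(N) = -2*N - 5 = -5 - 2*N)
20*m(-5) + t(10, 11) = 20*(-5 - 2*(-5)) + (3 + 10*(6 + 11²)) = 20*(-5 + 10) + (3 + 10*(6 + 121)) = 20*5 + (3 + 10*127) = 100 + (3 + 1270) = 100 + 1273 = 1373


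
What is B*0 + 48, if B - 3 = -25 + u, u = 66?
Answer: 48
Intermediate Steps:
B = 44 (B = 3 + (-25 + 66) = 3 + 41 = 44)
B*0 + 48 = 44*0 + 48 = 0 + 48 = 48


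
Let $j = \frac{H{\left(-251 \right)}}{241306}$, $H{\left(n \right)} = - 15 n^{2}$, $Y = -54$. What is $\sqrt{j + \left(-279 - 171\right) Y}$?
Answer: $\frac{\sqrt{1414726593165210}}{241306} \approx 155.87$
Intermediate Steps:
$j = - \frac{945015}{241306}$ ($j = \frac{\left(-15\right) \left(-251\right)^{2}}{241306} = \left(-15\right) 63001 \cdot \frac{1}{241306} = \left(-945015\right) \frac{1}{241306} = - \frac{945015}{241306} \approx -3.9163$)
$\sqrt{j + \left(-279 - 171\right) Y} = \sqrt{- \frac{945015}{241306} + \left(-279 - 171\right) \left(-54\right)} = \sqrt{- \frac{945015}{241306} - -24300} = \sqrt{- \frac{945015}{241306} + 24300} = \sqrt{\frac{5862790785}{241306}} = \frac{\sqrt{1414726593165210}}{241306}$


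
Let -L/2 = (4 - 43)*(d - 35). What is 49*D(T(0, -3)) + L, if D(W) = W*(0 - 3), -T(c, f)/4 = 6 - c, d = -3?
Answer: 564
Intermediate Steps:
L = -2964 (L = -2*(4 - 43)*(-3 - 35) = -(-78)*(-38) = -2*1482 = -2964)
T(c, f) = -24 + 4*c (T(c, f) = -4*(6 - c) = -24 + 4*c)
D(W) = -3*W (D(W) = W*(-3) = -3*W)
49*D(T(0, -3)) + L = 49*(-3*(-24 + 4*0)) - 2964 = 49*(-3*(-24 + 0)) - 2964 = 49*(-3*(-24)) - 2964 = 49*72 - 2964 = 3528 - 2964 = 564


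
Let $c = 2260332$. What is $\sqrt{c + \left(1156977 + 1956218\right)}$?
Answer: $\sqrt{5373527} \approx 2318.1$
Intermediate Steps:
$\sqrt{c + \left(1156977 + 1956218\right)} = \sqrt{2260332 + \left(1156977 + 1956218\right)} = \sqrt{2260332 + 3113195} = \sqrt{5373527}$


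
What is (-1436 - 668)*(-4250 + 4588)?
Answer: -711152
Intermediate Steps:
(-1436 - 668)*(-4250 + 4588) = -2104*338 = -711152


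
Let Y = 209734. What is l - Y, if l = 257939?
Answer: 48205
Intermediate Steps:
l - Y = 257939 - 1*209734 = 257939 - 209734 = 48205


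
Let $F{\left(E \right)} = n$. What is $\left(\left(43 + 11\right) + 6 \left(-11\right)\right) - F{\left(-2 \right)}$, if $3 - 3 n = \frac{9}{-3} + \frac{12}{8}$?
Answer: $- \frac{27}{2} \approx -13.5$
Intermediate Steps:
$n = \frac{3}{2}$ ($n = 1 - \frac{\frac{9}{-3} + \frac{12}{8}}{3} = 1 - \frac{9 \left(- \frac{1}{3}\right) + 12 \cdot \frac{1}{8}}{3} = 1 - \frac{-3 + \frac{3}{2}}{3} = 1 - - \frac{1}{2} = 1 + \frac{1}{2} = \frac{3}{2} \approx 1.5$)
$F{\left(E \right)} = \frac{3}{2}$
$\left(\left(43 + 11\right) + 6 \left(-11\right)\right) - F{\left(-2 \right)} = \left(\left(43 + 11\right) + 6 \left(-11\right)\right) - \frac{3}{2} = \left(54 - 66\right) - \frac{3}{2} = -12 - \frac{3}{2} = - \frac{27}{2}$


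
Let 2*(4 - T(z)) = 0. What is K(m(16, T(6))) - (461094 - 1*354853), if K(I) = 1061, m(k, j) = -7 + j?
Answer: -105180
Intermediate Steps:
T(z) = 4 (T(z) = 4 - ½*0 = 4 + 0 = 4)
K(m(16, T(6))) - (461094 - 1*354853) = 1061 - (461094 - 1*354853) = 1061 - (461094 - 354853) = 1061 - 1*106241 = 1061 - 106241 = -105180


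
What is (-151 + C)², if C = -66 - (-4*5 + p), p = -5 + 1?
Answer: 37249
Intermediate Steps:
p = -4
C = -42 (C = -66 - (-4*5 - 4) = -66 - (-20 - 4) = -66 - 1*(-24) = -66 + 24 = -42)
(-151 + C)² = (-151 - 42)² = (-193)² = 37249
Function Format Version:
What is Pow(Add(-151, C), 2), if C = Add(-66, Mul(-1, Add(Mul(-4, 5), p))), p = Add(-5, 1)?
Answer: 37249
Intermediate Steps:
p = -4
C = -42 (C = Add(-66, Mul(-1, Add(Mul(-4, 5), -4))) = Add(-66, Mul(-1, Add(-20, -4))) = Add(-66, Mul(-1, -24)) = Add(-66, 24) = -42)
Pow(Add(-151, C), 2) = Pow(Add(-151, -42), 2) = Pow(-193, 2) = 37249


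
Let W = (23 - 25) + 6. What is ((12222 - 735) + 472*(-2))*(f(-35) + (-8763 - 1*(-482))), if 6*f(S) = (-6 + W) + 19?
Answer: -523660267/6 ≈ -8.7277e+7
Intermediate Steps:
W = 4 (W = -2 + 6 = 4)
f(S) = 17/6 (f(S) = ((-6 + 4) + 19)/6 = (-2 + 19)/6 = (⅙)*17 = 17/6)
((12222 - 735) + 472*(-2))*(f(-35) + (-8763 - 1*(-482))) = ((12222 - 735) + 472*(-2))*(17/6 + (-8763 - 1*(-482))) = (11487 - 944)*(17/6 + (-8763 + 482)) = 10543*(17/6 - 8281) = 10543*(-49669/6) = -523660267/6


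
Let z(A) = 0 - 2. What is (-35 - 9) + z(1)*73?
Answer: -190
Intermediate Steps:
z(A) = -2
(-35 - 9) + z(1)*73 = (-35 - 9) - 2*73 = -44 - 146 = -190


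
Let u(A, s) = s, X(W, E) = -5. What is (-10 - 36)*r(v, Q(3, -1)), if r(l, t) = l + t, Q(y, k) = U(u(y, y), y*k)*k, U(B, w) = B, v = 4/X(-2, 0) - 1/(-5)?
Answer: 828/5 ≈ 165.60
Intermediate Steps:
v = -⅗ (v = 4/(-5) - 1/(-5) = 4*(-⅕) - 1*(-⅕) = -⅘ + ⅕ = -⅗ ≈ -0.60000)
Q(y, k) = k*y (Q(y, k) = y*k = k*y)
(-10 - 36)*r(v, Q(3, -1)) = (-10 - 36)*(-⅗ - 1*3) = -46*(-⅗ - 3) = -46*(-18/5) = 828/5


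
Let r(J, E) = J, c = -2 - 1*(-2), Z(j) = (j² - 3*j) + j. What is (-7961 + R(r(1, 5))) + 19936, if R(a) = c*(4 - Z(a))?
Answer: 11975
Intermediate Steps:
Z(j) = j² - 2*j
c = 0 (c = -2 + 2 = 0)
R(a) = 0 (R(a) = 0*(4 - a*(-2 + a)) = 0)
(-7961 + R(r(1, 5))) + 19936 = (-7961 + 0) + 19936 = -7961 + 19936 = 11975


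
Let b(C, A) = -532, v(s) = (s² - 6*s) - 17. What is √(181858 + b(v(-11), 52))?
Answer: √181326 ≈ 425.82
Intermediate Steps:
v(s) = -17 + s² - 6*s
√(181858 + b(v(-11), 52)) = √(181858 - 532) = √181326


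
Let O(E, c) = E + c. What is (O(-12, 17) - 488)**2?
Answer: 233289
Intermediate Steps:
(O(-12, 17) - 488)**2 = ((-12 + 17) - 488)**2 = (5 - 488)**2 = (-483)**2 = 233289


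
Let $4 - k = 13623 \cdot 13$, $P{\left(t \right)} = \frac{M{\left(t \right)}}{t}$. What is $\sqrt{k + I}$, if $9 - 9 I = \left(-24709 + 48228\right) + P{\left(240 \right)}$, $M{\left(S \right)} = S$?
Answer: $\frac{i \sqrt{1617366}}{3} \approx 423.92 i$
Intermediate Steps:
$P{\left(t \right)} = 1$ ($P{\left(t \right)} = \frac{t}{t} = 1$)
$k = -177095$ ($k = 4 - 13623 \cdot 13 = 4 - 177099 = -177095$)
$I = - \frac{7837}{3}$ ($I = 1 - \frac{\left(-24709 + 48228\right) + 1}{9} = 1 - \frac{23519 + 1}{9} = 1 - \frac{7840}{3} = - \frac{7837}{3} \approx -2612.3$)
$\sqrt{k + I} = \sqrt{-177095 - \frac{7837}{3}} = \sqrt{- \frac{539122}{3}} = \frac{i \sqrt{1617366}}{3}$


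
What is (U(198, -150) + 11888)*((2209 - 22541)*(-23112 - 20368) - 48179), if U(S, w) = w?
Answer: 10376241530578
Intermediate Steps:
(U(198, -150) + 11888)*((2209 - 22541)*(-23112 - 20368) - 48179) = (-150 + 11888)*((2209 - 22541)*(-23112 - 20368) - 48179) = 11738*(-20332*(-43480) - 48179) = 11738*(884035360 - 48179) = 11738*883987181 = 10376241530578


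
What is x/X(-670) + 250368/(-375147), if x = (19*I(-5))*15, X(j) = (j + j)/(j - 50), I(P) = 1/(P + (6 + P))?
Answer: -326342237/8378283 ≈ -38.951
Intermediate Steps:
I(P) = 1/(6 + 2*P)
X(j) = 2*j/(-50 + j) (X(j) = (2*j)/(-50 + j) = 2*j/(-50 + j))
x = -285/4 (x = (19*(1/(2*(3 - 5))))*15 = (19*((½)/(-2)))*15 = (19*((½)*(-½)))*15 = (19*(-¼))*15 = -19/4*15 = -285/4 ≈ -71.250)
x/X(-670) + 250368/(-375147) = -285/(4*(2*(-670)/(-50 - 670))) + 250368/(-375147) = -285/(4*(2*(-670)/(-720))) + 250368*(-1/375147) = -285/(4*(2*(-670)*(-1/720))) - 83456/125049 = -285/(4*67/36) - 83456/125049 = -285/4*36/67 - 83456/125049 = -2565/67 - 83456/125049 = -326342237/8378283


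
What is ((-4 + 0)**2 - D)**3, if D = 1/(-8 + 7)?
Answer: 4913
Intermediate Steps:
D = -1 (D = 1/(-1) = -1)
((-4 + 0)**2 - D)**3 = ((-4 + 0)**2 - 1*(-1))**3 = ((-4)**2 + 1)**3 = (16 + 1)**3 = 17**3 = 4913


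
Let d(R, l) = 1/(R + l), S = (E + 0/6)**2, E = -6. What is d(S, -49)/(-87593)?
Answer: 1/1138709 ≈ 8.7819e-7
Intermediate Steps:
S = 36 (S = (-6 + 0/6)**2 = (-6 + 0*(1/6))**2 = (-6 + 0)**2 = (-6)**2 = 36)
d(S, -49)/(-87593) = 1/((36 - 49)*(-87593)) = -1/87593/(-13) = -1/13*(-1/87593) = 1/1138709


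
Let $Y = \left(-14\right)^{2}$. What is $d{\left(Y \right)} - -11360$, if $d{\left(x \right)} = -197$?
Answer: $11163$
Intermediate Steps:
$Y = 196$
$d{\left(Y \right)} - -11360 = -197 - -11360 = -197 + 11360 = 11163$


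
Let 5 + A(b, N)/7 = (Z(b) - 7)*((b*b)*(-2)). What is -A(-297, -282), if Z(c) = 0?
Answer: -8644447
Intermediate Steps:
A(b, N) = -35 + 98*b² (A(b, N) = -35 + 7*((0 - 7)*((b*b)*(-2))) = -35 + 7*(-7*b²*(-2)) = -35 + 7*(-(-14)*b²) = -35 + 7*(14*b²) = -35 + 98*b²)
-A(-297, -282) = -(-35 + 98*(-297)²) = -(-35 + 98*88209) = -(-35 + 8644482) = -1*8644447 = -8644447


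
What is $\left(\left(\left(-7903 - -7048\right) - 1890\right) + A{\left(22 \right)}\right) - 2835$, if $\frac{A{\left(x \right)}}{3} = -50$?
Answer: $-5730$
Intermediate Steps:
$A{\left(x \right)} = -150$ ($A{\left(x \right)} = 3 \left(-50\right) = -150$)
$\left(\left(\left(-7903 - -7048\right) - 1890\right) + A{\left(22 \right)}\right) - 2835 = \left(\left(\left(-7903 - -7048\right) - 1890\right) - 150\right) - 2835 = \left(\left(\left(-7903 + 7048\right) - 1890\right) - 150\right) - 2835 = \left(\left(-855 - 1890\right) - 150\right) - 2835 = \left(-2745 - 150\right) - 2835 = -2895 - 2835 = -5730$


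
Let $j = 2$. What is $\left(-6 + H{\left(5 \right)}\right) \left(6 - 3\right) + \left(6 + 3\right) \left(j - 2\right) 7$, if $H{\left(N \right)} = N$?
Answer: $-3$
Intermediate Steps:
$\left(-6 + H{\left(5 \right)}\right) \left(6 - 3\right) + \left(6 + 3\right) \left(j - 2\right) 7 = \left(-6 + 5\right) \left(6 - 3\right) + \left(6 + 3\right) \left(2 - 2\right) 7 = \left(-1\right) 3 + 9 \cdot 0 \cdot 7 = -3 + 0 \cdot 7 = -3 + 0 = -3$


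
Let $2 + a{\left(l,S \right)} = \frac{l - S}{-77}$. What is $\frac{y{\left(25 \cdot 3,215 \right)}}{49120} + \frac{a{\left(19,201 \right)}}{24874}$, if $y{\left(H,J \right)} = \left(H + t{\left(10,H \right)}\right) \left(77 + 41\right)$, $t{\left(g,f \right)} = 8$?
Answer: $\frac{669992999}{3359979920} \approx 0.1994$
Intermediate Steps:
$a{\left(l,S \right)} = -2 - \frac{l}{77} + \frac{S}{77}$ ($a{\left(l,S \right)} = -2 + \frac{l - S}{-77} = -2 + \left(l - S\right) \left(- \frac{1}{77}\right) = -2 + \left(- \frac{l}{77} + \frac{S}{77}\right) = -2 - \frac{l}{77} + \frac{S}{77}$)
$y{\left(H,J \right)} = 944 + 118 H$ ($y{\left(H,J \right)} = \left(H + 8\right) \left(77 + 41\right) = \left(8 + H\right) 118 = 944 + 118 H$)
$\frac{y{\left(25 \cdot 3,215 \right)}}{49120} + \frac{a{\left(19,201 \right)}}{24874} = \frac{944 + 118 \cdot 25 \cdot 3}{49120} + \frac{-2 - \frac{19}{77} + \frac{1}{77} \cdot 201}{24874} = \left(944 + 118 \cdot 75\right) \frac{1}{49120} + \left(-2 - \frac{19}{77} + \frac{201}{77}\right) \frac{1}{24874} = \left(944 + 8850\right) \frac{1}{49120} + \frac{4}{11} \cdot \frac{1}{24874} = 9794 \cdot \frac{1}{49120} + \frac{2}{136807} = \frac{4897}{24560} + \frac{2}{136807} = \frac{669992999}{3359979920}$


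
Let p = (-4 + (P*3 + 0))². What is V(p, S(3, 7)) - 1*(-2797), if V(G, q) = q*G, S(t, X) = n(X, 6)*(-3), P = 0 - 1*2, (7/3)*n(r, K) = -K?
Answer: 24979/7 ≈ 3568.4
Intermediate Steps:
n(r, K) = -3*K/7 (n(r, K) = 3*(-K)/7 = -3*K/7)
P = -2 (P = 0 - 2 = -2)
S(t, X) = 54/7 (S(t, X) = -3/7*6*(-3) = -18/7*(-3) = 54/7)
p = 100 (p = (-4 + (-2*3 + 0))² = (-4 + (-6 + 0))² = (-4 - 6)² = (-10)² = 100)
V(G, q) = G*q
V(p, S(3, 7)) - 1*(-2797) = 100*(54/7) - 1*(-2797) = 5400/7 + 2797 = 24979/7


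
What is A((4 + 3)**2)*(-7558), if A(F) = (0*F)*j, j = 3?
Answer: 0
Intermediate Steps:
A(F) = 0 (A(F) = (0*F)*3 = 0*3 = 0)
A((4 + 3)**2)*(-7558) = 0*(-7558) = 0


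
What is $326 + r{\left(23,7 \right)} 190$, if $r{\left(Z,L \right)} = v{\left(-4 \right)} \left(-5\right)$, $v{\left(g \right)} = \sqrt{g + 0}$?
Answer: $326 - 1900 i \approx 326.0 - 1900.0 i$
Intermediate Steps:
$v{\left(g \right)} = \sqrt{g}$
$r{\left(Z,L \right)} = - 10 i$ ($r{\left(Z,L \right)} = \sqrt{-4} \left(-5\right) = 2 i \left(-5\right) = - 10 i$)
$326 + r{\left(23,7 \right)} 190 = 326 + - 10 i 190 = 326 - 1900 i$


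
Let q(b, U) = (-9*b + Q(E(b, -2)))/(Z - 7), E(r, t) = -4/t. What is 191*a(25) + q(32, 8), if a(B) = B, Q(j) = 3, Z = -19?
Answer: 124435/26 ≈ 4786.0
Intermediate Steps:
q(b, U) = -3/26 + 9*b/26 (q(b, U) = (-9*b + 3)/(-19 - 7) = (3 - 9*b)/(-26) = (3 - 9*b)*(-1/26) = -3/26 + 9*b/26)
191*a(25) + q(32, 8) = 191*25 + (-3/26 + (9/26)*32) = 4775 + (-3/26 + 144/13) = 4775 + 285/26 = 124435/26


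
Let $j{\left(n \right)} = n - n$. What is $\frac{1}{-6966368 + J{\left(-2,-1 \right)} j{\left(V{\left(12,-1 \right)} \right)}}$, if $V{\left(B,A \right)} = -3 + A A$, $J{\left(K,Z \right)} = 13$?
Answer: $- \frac{1}{6966368} \approx -1.4355 \cdot 10^{-7}$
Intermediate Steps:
$V{\left(B,A \right)} = -3 + A^{2}$
$j{\left(n \right)} = 0$
$\frac{1}{-6966368 + J{\left(-2,-1 \right)} j{\left(V{\left(12,-1 \right)} \right)}} = \frac{1}{-6966368 + 13 \cdot 0} = \frac{1}{-6966368 + 0} = \frac{1}{-6966368} = - \frac{1}{6966368}$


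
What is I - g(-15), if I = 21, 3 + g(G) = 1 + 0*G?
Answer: 23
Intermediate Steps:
g(G) = -2 (g(G) = -3 + (1 + 0*G) = -3 + (1 + 0) = -3 + 1 = -2)
I - g(-15) = 21 - 1*(-2) = 21 + 2 = 23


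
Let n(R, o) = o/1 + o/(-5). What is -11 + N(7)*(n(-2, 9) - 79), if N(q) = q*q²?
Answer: -123192/5 ≈ -24638.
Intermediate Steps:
n(R, o) = 4*o/5 (n(R, o) = o*1 + o*(-⅕) = o - o/5 = 4*o/5)
N(q) = q³
-11 + N(7)*(n(-2, 9) - 79) = -11 + 7³*((⅘)*9 - 79) = -11 + 343*(36/5 - 79) = -11 + 343*(-359/5) = -11 - 123137/5 = -123192/5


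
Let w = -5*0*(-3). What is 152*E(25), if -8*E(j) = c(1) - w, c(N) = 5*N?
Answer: -95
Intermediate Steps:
w = 0 (w = 0*(-3) = 0)
E(j) = -5/8 (E(j) = -(5*1 - 1*0)/8 = -(5 + 0)/8 = -⅛*5 = -5/8)
152*E(25) = 152*(-5/8) = -95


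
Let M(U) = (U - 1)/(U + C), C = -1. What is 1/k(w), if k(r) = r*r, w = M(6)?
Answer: 1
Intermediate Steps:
M(U) = 1 (M(U) = (U - 1)/(U - 1) = (-1 + U)/(-1 + U) = 1)
w = 1
k(r) = r**2
1/k(w) = 1/(1**2) = 1/1 = 1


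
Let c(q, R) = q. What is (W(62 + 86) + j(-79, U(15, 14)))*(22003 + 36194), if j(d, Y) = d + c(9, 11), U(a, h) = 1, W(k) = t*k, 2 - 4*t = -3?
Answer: 6692655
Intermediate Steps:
t = 5/4 (t = ½ - ¼*(-3) = ½ + ¾ = 5/4 ≈ 1.2500)
W(k) = 5*k/4
j(d, Y) = 9 + d (j(d, Y) = d + 9 = 9 + d)
(W(62 + 86) + j(-79, U(15, 14)))*(22003 + 36194) = (5*(62 + 86)/4 + (9 - 79))*(22003 + 36194) = ((5/4)*148 - 70)*58197 = (185 - 70)*58197 = 115*58197 = 6692655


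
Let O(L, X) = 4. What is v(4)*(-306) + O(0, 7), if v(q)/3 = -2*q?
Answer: 7348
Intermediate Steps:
v(q) = -6*q (v(q) = 3*(-2*q) = -6*q)
v(4)*(-306) + O(0, 7) = -6*4*(-306) + 4 = -24*(-306) + 4 = 7344 + 4 = 7348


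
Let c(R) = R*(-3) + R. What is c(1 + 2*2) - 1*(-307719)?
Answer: 307709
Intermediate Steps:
c(R) = -2*R (c(R) = -3*R + R = -2*R)
c(1 + 2*2) - 1*(-307719) = -2*(1 + 2*2) - 1*(-307719) = -2*(1 + 4) + 307719 = -2*5 + 307719 = -10 + 307719 = 307709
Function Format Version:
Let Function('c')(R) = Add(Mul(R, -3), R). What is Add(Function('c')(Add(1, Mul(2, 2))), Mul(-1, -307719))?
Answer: 307709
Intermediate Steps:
Function('c')(R) = Mul(-2, R) (Function('c')(R) = Add(Mul(-3, R), R) = Mul(-2, R))
Add(Function('c')(Add(1, Mul(2, 2))), Mul(-1, -307719)) = Add(Mul(-2, Add(1, Mul(2, 2))), Mul(-1, -307719)) = Add(Mul(-2, Add(1, 4)), 307719) = Add(Mul(-2, 5), 307719) = Add(-10, 307719) = 307709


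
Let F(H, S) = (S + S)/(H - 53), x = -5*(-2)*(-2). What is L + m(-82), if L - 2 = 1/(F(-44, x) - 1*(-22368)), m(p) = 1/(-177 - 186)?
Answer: 1573093811/787614168 ≈ 1.9973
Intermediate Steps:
x = -20 (x = 10*(-2) = -20)
F(H, S) = 2*S/(-53 + H) (F(H, S) = (2*S)/(-53 + H) = 2*S/(-53 + H))
m(p) = -1/363 (m(p) = 1/(-363) = -1/363)
L = 4339569/2169736 (L = 2 + 1/(2*(-20)/(-53 - 44) - 1*(-22368)) = 2 + 1/(2*(-20)/(-97) + 22368) = 2 + 1/(2*(-20)*(-1/97) + 22368) = 2 + 1/(40/97 + 22368) = 2 + 1/(2169736/97) = 2 + 97/2169736 = 4339569/2169736 ≈ 2.0000)
L + m(-82) = 4339569/2169736 - 1/363 = 1573093811/787614168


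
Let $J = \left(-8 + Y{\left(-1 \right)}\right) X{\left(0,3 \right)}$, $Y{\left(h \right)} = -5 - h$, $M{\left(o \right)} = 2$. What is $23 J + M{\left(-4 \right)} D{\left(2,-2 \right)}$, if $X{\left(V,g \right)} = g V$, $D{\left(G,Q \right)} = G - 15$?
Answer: $-26$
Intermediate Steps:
$D{\left(G,Q \right)} = -15 + G$ ($D{\left(G,Q \right)} = G - 15 = -15 + G$)
$X{\left(V,g \right)} = V g$
$J = 0$ ($J = \left(-8 - 4\right) 0 \cdot 3 = \left(-8 + \left(-5 + 1\right)\right) 0 = \left(-8 - 4\right) 0 = \left(-12\right) 0 = 0$)
$23 J + M{\left(-4 \right)} D{\left(2,-2 \right)} = 23 \cdot 0 + 2 \left(-15 + 2\right) = 0 + 2 \left(-13\right) = 0 - 26 = -26$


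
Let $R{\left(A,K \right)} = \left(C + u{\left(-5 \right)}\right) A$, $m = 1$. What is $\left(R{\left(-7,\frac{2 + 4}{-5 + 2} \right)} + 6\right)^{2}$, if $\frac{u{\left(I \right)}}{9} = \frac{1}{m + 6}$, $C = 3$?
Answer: $576$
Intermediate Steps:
$u{\left(I \right)} = \frac{9}{7}$ ($u{\left(I \right)} = \frac{9}{1 + 6} = \frac{9}{7}$)
$R{\left(A,K \right)} = \frac{30 A}{7}$ ($R{\left(A,K \right)} = \left(3 + \frac{9}{7}\right) A = \frac{30 A}{7}$)
$\left(R{\left(-7,\frac{2 + 4}{-5 + 2} \right)} + 6\right)^{2} = \left(\frac{30}{7} \left(-7\right) + 6\right)^{2} = \left(-30 + 6\right)^{2} = \left(-24\right)^{2} = 576$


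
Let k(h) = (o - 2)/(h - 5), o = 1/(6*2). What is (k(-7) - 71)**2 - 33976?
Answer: -600465935/20736 ≈ -28958.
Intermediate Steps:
o = 1/12 ≈ 0.083333
k(h) = -23/(12*(-5 + h)) (k(h) = (1/12 - 2)/(h - 5) = -23/(12*(-5 + h)))
(k(-7) - 71)**2 - 33976 = (-23/(-60 + 12*(-7)) - 71)**2 - 33976 = (-23/(-60 - 84) - 71)**2 - 33976 = (-23/(-144) - 71)**2 - 33976 = (-23*(-1/144) - 71)**2 - 33976 = (23/144 - 71)**2 - 33976 = (-10201/144)**2 - 33976 = 104060401/20736 - 33976 = -600465935/20736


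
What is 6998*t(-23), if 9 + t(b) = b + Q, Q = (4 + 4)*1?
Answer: -167952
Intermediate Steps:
Q = 8 (Q = 8*1 = 8)
t(b) = -1 + b (t(b) = -9 + (b + 8) = -9 + (8 + b) = -1 + b)
6998*t(-23) = 6998*(-1 - 23) = 6998*(-24) = -167952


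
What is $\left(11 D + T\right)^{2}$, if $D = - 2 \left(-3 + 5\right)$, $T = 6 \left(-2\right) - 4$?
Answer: $3600$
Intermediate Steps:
$T = -16$ ($T = -12 - 4 = -16$)
$D = -4$ ($D = \left(-2\right) 2 = -4$)
$\left(11 D + T\right)^{2} = \left(11 \left(-4\right) - 16\right)^{2} = \left(-44 - 16\right)^{2} = \left(-60\right)^{2} = 3600$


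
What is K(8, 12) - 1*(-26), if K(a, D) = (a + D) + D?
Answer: 58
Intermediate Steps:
K(a, D) = a + 2*D (K(a, D) = (D + a) + D = a + 2*D)
K(8, 12) - 1*(-26) = (8 + 2*12) - 1*(-26) = (8 + 24) + 26 = 32 + 26 = 58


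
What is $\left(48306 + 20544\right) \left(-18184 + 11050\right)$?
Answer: $-491175900$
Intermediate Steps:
$\left(48306 + 20544\right) \left(-18184 + 11050\right) = 68850 \left(-7134\right) = -491175900$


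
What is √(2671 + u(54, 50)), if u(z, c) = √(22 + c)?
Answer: √(2671 + 6*√2) ≈ 51.764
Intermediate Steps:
√(2671 + u(54, 50)) = √(2671 + √(22 + 50)) = √(2671 + √72) = √(2671 + 6*√2)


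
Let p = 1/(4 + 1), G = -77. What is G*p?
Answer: -77/5 ≈ -15.400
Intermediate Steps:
p = ⅕ (p = 1/5 = ⅕ ≈ 0.20000)
G*p = -77*⅕ = -77/5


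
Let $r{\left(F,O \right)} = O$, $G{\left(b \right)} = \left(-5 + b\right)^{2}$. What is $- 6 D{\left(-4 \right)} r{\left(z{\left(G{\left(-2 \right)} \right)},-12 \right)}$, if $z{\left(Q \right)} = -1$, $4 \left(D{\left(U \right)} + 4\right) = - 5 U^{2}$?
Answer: $-1728$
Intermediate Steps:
$D{\left(U \right)} = -4 - \frac{5 U^{2}}{4}$ ($D{\left(U \right)} = -4 + \frac{\left(-5\right) U^{2}}{4} = -4 - \frac{5 U^{2}}{4}$)
$- 6 D{\left(-4 \right)} r{\left(z{\left(G{\left(-2 \right)} \right)},-12 \right)} = - 6 \left(-4 - \frac{5 \left(-4\right)^{2}}{4}\right) \left(-12\right) = - 6 \left(-4 - 20\right) \left(-12\right) = \left(-6\right) \left(-24\right) \left(-12\right) = 144 \left(-12\right) = -1728$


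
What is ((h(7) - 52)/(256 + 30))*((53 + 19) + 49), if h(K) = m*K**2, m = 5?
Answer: 2123/26 ≈ 81.654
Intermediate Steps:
h(K) = 5*K**2
((h(7) - 52)/(256 + 30))*((53 + 19) + 49) = ((5*7**2 - 52)/(256 + 30))*((53 + 19) + 49) = ((5*49 - 52)/286)*(72 + 49) = ((245 - 52)*(1/286))*121 = (193*(1/286))*121 = (193/286)*121 = 2123/26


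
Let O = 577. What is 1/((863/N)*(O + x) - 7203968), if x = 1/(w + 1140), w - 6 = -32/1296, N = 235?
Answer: -21813640/157098542649993 ≈ -1.3885e-7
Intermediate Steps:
w = 484/81 (w = 6 - 32/1296 = 6 - 32*1/1296 = 6 - 2/81 = 484/81 ≈ 5.9753)
x = 81/92824 (x = 1/(484/81 + 1140) = 1/(92824/81) = 81/92824 ≈ 0.00087262)
1/((863/N)*(O + x) - 7203968) = 1/((863/235)*(577 + 81/92824) - 7203968) = 1/((863*(1/235))*(53559529/92824) - 7203968) = 1/((863/235)*(53559529/92824) - 7203968) = 1/(46221873527/21813640 - 7203968) = 1/(-157098542649993/21813640) = -21813640/157098542649993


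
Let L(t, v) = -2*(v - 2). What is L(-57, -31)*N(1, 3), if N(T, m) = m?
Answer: 198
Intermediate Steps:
L(t, v) = 4 - 2*v (L(t, v) = -2*(-2 + v) = 4 - 2*v)
L(-57, -31)*N(1, 3) = (4 - 2*(-31))*3 = (4 + 62)*3 = 66*3 = 198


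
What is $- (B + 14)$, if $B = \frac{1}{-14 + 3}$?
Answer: $- \frac{153}{11} \approx -13.909$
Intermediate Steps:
$B = - \frac{1}{11}$ ($B = \frac{1}{-11} = - \frac{1}{11} \approx -0.090909$)
$- (B + 14) = - (- \frac{1}{11} + 14) = \left(-1\right) \frac{153}{11} = - \frac{153}{11}$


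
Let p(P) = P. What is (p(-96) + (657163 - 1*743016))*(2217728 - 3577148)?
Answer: 116840789580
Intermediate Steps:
(p(-96) + (657163 - 1*743016))*(2217728 - 3577148) = (-96 + (657163 - 1*743016))*(2217728 - 3577148) = (-96 + (657163 - 743016))*(-1359420) = (-96 - 85853)*(-1359420) = -85949*(-1359420) = 116840789580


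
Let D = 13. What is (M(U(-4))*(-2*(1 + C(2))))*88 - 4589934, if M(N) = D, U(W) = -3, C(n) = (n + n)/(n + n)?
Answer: -4594510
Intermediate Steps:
C(n) = 1 (C(n) = (2*n)/((2*n)) = (2*n)*(1/(2*n)) = 1)
M(N) = 13
(M(U(-4))*(-2*(1 + C(2))))*88 - 4589934 = (13*(-2*(1 + 1)))*88 - 4589934 = (13*(-2*2))*88 - 4589934 = (13*(-4))*88 - 4589934 = -52*88 - 4589934 = -4576 - 4589934 = -4594510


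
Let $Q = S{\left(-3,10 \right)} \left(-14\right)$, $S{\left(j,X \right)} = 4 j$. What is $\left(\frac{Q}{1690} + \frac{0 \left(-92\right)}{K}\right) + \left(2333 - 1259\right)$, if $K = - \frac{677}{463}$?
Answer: $\frac{907614}{845} \approx 1074.1$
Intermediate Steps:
$K = - \frac{677}{463}$ ($K = \left(-677\right) \frac{1}{463} = - \frac{677}{463} \approx -1.4622$)
$Q = 168$ ($Q = 4 \left(-3\right) \left(-14\right) = \left(-12\right) \left(-14\right) = 168$)
$\left(\frac{Q}{1690} + \frac{0 \left(-92\right)}{K}\right) + \left(2333 - 1259\right) = \left(\frac{168}{1690} + \frac{0 \left(-92\right)}{- \frac{677}{463}}\right) + \left(2333 - 1259\right) = \left(168 \cdot \frac{1}{1690} + 0 \left(- \frac{463}{677}\right)\right) + 1074 = \left(\frac{84}{845} + 0\right) + 1074 = \frac{84}{845} + 1074 = \frac{907614}{845}$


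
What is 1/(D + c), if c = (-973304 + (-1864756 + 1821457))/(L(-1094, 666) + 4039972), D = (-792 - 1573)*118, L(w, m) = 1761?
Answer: -4041733/1127927444913 ≈ -3.5833e-6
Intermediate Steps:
D = -279070 (D = -2365*118 = -279070)
c = -1016603/4041733 (c = (-973304 + (-1864756 + 1821457))/(1761 + 4039972) = (-973304 - 43299)/4041733 = -1016603*1/4041733 = -1016603/4041733 ≈ -0.25153)
1/(D + c) = 1/(-279070 - 1016603/4041733) = 1/(-1127927444913/4041733) = -4041733/1127927444913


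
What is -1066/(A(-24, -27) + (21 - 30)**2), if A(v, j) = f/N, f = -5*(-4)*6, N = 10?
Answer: -1066/93 ≈ -11.462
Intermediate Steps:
f = 120 (f = 20*6 = 120)
A(v, j) = 12 (A(v, j) = 120/10 = 120*(1/10) = 12)
-1066/(A(-24, -27) + (21 - 30)**2) = -1066/(12 + (21 - 30)**2) = -1066/(12 + (-9)**2) = -1066/(12 + 81) = -1066/93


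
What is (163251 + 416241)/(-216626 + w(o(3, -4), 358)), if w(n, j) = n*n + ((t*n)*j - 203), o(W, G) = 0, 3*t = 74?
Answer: -579492/216829 ≈ -2.6726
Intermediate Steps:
t = 74/3 (t = (⅓)*74 = 74/3 ≈ 24.667)
w(n, j) = -203 + n² + 74*j*n/3 (w(n, j) = n*n + ((74*n/3)*j - 203) = n² + (74*j*n/3 - 203) = n² + (-203 + 74*j*n/3) = -203 + n² + 74*j*n/3)
(163251 + 416241)/(-216626 + w(o(3, -4), 358)) = (163251 + 416241)/(-216626 + (-203 + 0² + (74/3)*358*0)) = 579492/(-216626 + (-203 + 0 + 0)) = 579492/(-216626 - 203) = 579492/(-216829) = 579492*(-1/216829) = -579492/216829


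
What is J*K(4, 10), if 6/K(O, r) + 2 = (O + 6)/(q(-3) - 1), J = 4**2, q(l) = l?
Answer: -64/3 ≈ -21.333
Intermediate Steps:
J = 16
K(O, r) = 6/(-7/2 - O/4) (K(O, r) = 6/(-2 + (O + 6)/(-3 - 1)) = 6/(-2 + (6 + O)/(-4)) = 6/(-2 + (6 + O)*(-1/4)) = 6/(-2 + (-3/2 - O/4)) = 6/(-7/2 - O/4))
J*K(4, 10) = 16*(-24/(14 + 4)) = 16*(-24/18) = 16*(-24*1/18) = 16*(-4/3) = -64/3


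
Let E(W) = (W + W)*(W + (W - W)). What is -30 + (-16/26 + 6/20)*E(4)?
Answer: -2606/65 ≈ -40.092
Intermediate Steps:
E(W) = 2*W² (E(W) = (2*W)*(W + 0) = (2*W)*W = 2*W²)
-30 + (-16/26 + 6/20)*E(4) = -30 + (-16/26 + 6/20)*(2*4²) = -30 + (-16*1/26 + 6*(1/20))*(2*16) = -30 + (-8/13 + 3/10)*32 = -30 - 41/130*32 = -30 - 656/65 = -2606/65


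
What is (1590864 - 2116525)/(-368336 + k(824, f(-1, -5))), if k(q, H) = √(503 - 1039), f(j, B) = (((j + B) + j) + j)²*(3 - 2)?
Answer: 24202483762/16958926179 + 525661*I*√134/67835704716 ≈ 1.4271 + 8.9701e-5*I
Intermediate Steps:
f(j, B) = (B + 3*j)² (f(j, B) = (((B + j) + j) + j)²*1 = ((B + 2*j) + j)²*1 = (B + 3*j)²*1 = (B + 3*j)²)
k(q, H) = 2*I*√134 (k(q, H) = √(-536) = 2*I*√134)
(1590864 - 2116525)/(-368336 + k(824, f(-1, -5))) = (1590864 - 2116525)/(-368336 + 2*I*√134) = -525661/(-368336 + 2*I*√134)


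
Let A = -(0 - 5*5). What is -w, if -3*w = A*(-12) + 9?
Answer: -97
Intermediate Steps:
A = 25 (A = -(0 - 25) = -1*(-25) = 25)
w = 97 (w = -(25*(-12) + 9)/3 = -(-300 + 9)/3 = -1/3*(-291) = 97)
-w = -1*97 = -97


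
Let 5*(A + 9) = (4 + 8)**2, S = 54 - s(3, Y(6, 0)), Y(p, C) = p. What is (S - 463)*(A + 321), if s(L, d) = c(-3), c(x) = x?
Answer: -691824/5 ≈ -1.3836e+5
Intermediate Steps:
s(L, d) = -3
S = 57 (S = 54 - 1*(-3) = 54 + 3 = 57)
A = 99/5 (A = -9 + (4 + 8)**2/5 = -9 + (1/5)*12**2 = -9 + (1/5)*144 = -9 + 144/5 = 99/5 ≈ 19.800)
(S - 463)*(A + 321) = (57 - 463)*(99/5 + 321) = -406*1704/5 = -691824/5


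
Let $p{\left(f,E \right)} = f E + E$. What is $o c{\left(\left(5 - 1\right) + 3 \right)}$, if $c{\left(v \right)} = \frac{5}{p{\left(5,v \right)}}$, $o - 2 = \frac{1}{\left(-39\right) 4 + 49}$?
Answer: $\frac{355}{1498} \approx 0.23698$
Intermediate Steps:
$p{\left(f,E \right)} = E + E f$ ($p{\left(f,E \right)} = E f + E = E + E f$)
$o = \frac{213}{107}$ ($o = 2 + \frac{1}{\left(-39\right) 4 + 49} = 2 + \frac{1}{-156 + 49} = 2 + \frac{1}{-107} = 2 - \frac{1}{107} = \frac{213}{107} \approx 1.9907$)
$c{\left(v \right)} = \frac{5}{6 v}$ ($c{\left(v \right)} = \frac{5}{v \left(1 + 5\right)} = \frac{5}{v 6} = \frac{5}{6 v}$)
$o c{\left(\left(5 - 1\right) + 3 \right)} = \frac{213 \frac{5}{6 \left(\left(5 - 1\right) + 3\right)}}{107} = \frac{213 \frac{5}{6 \left(4 + 3\right)}}{107} = \frac{213 \frac{5}{6 \cdot 7}}{107} = \frac{213 \cdot \frac{5}{6} \cdot \frac{1}{7}}{107} = \frac{213}{107} \cdot \frac{5}{42} = \frac{355}{1498}$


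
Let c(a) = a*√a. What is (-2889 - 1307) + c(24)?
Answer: -4196 + 48*√6 ≈ -4078.4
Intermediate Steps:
c(a) = a^(3/2)
(-2889 - 1307) + c(24) = (-2889 - 1307) + 24^(3/2) = -4196 + 48*√6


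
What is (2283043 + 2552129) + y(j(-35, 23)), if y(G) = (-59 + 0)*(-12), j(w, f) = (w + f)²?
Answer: 4835880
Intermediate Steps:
j(w, f) = (f + w)²
y(G) = 708 (y(G) = -59*(-12) = 708)
(2283043 + 2552129) + y(j(-35, 23)) = (2283043 + 2552129) + 708 = 4835172 + 708 = 4835880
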